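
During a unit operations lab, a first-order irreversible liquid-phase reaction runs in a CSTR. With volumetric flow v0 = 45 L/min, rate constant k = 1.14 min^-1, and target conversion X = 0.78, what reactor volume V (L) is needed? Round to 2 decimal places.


V = v0 * X / (k * (1 - X))
V = 45 * 0.78 / (1.14 * (1 - 0.78))
V = 35.1 / (1.14 * 0.22)
V = 35.1 / 0.2508
V = 139.95 L


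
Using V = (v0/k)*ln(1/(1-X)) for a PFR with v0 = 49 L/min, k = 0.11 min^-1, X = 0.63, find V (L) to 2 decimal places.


V = (v0/k) * ln(1/(1-X))
V = (49/0.11) * ln(1/(1-0.63))
V = 445.454545 * ln(2.702703)
V = 445.454545 * 0.994252
V = 442.89 L


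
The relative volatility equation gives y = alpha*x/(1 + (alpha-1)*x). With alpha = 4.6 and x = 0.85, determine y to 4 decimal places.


y = alpha*x / (1 + (alpha-1)*x)
y = 4.6*0.85 / (1 + (4.6-1)*0.85)
y = 3.91 / (1 + 3.06)
y = 3.91 / 4.06
y = 0.9631


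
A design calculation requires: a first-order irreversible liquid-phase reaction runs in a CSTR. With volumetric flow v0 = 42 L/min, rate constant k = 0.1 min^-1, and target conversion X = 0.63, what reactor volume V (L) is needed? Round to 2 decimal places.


V = v0 * X / (k * (1 - X))
V = 42 * 0.63 / (0.1 * (1 - 0.63))
V = 26.46 / (0.1 * 0.37)
V = 26.46 / 0.037
V = 715.14 L


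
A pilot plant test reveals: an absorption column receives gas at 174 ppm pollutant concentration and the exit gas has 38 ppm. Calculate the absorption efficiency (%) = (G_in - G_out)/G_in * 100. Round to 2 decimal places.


Efficiency = (G_in - G_out) / G_in * 100%
Efficiency = (174 - 38) / 174 * 100
Efficiency = 136 / 174 * 100
Efficiency = 78.16%


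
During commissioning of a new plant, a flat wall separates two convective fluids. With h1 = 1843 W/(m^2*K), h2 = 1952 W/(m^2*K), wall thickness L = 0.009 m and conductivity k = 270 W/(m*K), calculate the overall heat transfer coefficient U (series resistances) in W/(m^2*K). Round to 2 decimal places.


1/U = 1/h1 + L/k + 1/h2
1/U = 1/1843 + 0.009/270 + 1/1952
1/U = 0.0005425936 + 3.33333e-05 + 0.0005122951
1/U = 0.001088222
U = 918.93 W/(m^2*K)


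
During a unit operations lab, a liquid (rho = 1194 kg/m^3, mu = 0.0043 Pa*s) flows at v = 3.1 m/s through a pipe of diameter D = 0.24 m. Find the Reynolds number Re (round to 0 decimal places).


Re = rho * v * D / mu
Re = 1194 * 3.1 * 0.24 / 0.0043
Re = 888.336 / 0.0043
Re = 206590


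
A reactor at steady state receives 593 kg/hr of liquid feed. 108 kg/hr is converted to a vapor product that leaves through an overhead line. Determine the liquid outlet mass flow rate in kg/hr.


Steady-state mass balance on the main outlet: F_out = F_in - F_removed
F_out = 593 - 108
F_out = 485 kg/hr


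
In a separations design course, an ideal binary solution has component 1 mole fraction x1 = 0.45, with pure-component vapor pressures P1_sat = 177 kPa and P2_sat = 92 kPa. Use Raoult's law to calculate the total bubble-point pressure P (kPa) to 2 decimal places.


P = x1*P1_sat + x2*P2_sat
x2 = 1 - x1 = 1 - 0.45 = 0.55
P = 0.45*177 + 0.55*92
P = 79.65 + 50.6
P = 130.25 kPa


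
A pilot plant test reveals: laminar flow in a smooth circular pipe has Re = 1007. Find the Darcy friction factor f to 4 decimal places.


f = 64 / Re
f = 64 / 1007
f = 0.0636


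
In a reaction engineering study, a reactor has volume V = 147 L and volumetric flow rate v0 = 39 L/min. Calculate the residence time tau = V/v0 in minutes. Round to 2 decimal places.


tau = V / v0
tau = 147 / 39
tau = 3.77 min


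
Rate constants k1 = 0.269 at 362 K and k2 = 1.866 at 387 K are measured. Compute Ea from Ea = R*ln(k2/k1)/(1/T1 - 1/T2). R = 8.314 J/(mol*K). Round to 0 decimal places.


Ea = R * ln(k2/k1) / (1/T1 - 1/T2)
ln(k2/k1) = ln(1.866/0.269) = 1.936841
1/T1 - 1/T2 = 1/362 - 1/387 = 0.000178451611
Ea = 8.314 * 1.936841 / 0.000178451611
Ea = 90237 J/mol


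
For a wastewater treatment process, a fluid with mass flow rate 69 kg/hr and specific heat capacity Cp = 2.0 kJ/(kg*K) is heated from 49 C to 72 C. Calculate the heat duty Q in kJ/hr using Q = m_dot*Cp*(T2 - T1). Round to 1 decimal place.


Q = m_dot * Cp * (T2 - T1)
Q = 69 * 2.0 * (72 - 49)
Q = 69 * 2.0 * 23
Q = 3174.0 kJ/hr


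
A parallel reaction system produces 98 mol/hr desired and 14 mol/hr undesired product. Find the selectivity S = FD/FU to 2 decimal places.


S = desired product rate / undesired product rate
S = 98 / 14
S = 7.00


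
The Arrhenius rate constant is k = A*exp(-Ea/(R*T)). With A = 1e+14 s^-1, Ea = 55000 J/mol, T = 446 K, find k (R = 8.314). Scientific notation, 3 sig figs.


k = A * exp(-Ea/(R*T))
k = 1e+14 * exp(-55000 / (8.314 * 446))
k = 1e+14 * exp(-14.832618)
k = 3.62e+07


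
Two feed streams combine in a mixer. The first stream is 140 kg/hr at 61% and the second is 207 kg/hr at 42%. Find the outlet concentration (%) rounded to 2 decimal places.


Mass balance on solute: F1*x1 + F2*x2 = F3*x3
F3 = F1 + F2 = 140 + 207 = 347 kg/hr
x3 = (F1*x1 + F2*x2)/F3
x3 = (140*0.61 + 207*0.42) / 347
x3 = 49.67%


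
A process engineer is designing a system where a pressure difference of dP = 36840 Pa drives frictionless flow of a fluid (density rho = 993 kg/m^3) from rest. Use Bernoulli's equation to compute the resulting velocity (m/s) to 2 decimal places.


v = sqrt(2*dP/rho)
v = sqrt(2*36840/993)
v = sqrt(74.199396)
v = 8.61 m/s


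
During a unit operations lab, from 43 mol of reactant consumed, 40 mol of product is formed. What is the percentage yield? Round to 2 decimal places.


Yield = (moles product / moles consumed) * 100%
Yield = (40 / 43) * 100
Yield = 0.9302 * 100
Yield = 93.02%


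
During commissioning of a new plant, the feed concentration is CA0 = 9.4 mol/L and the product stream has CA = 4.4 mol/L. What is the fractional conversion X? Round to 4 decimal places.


X = (CA0 - CA) / CA0
X = (9.4 - 4.4) / 9.4
X = 5.0 / 9.4
X = 0.5319


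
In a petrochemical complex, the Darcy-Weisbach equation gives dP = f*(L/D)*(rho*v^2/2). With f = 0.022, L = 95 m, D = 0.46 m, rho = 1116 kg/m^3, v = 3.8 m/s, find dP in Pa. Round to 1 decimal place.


dP = f * (L/D) * (rho*v^2/2)
dP = 0.022 * (95/0.46) * (1116*3.8^2/2)
L/D = 206.52173913
rho*v^2/2 = 1116*14.44/2 = 8057.52
dP = 0.022 * 206.52173913 * 8057.52
dP = 36609.2 Pa


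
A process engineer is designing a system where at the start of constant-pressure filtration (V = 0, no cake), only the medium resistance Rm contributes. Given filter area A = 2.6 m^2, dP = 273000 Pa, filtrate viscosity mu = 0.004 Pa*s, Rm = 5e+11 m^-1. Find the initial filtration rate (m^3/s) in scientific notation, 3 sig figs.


rate = A * dP / (mu * Rm)
rate = 2.6 * 273000 / (0.004 * 5e+11)
rate = 709800.0 / 2.000e+09
rate = 3.55e-04 m^3/s


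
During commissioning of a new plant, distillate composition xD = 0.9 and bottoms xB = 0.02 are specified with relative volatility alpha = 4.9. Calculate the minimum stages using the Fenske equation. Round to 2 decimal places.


N_min = ln((xD*(1-xB))/(xB*(1-xD))) / ln(alpha)
Numerator inside ln: 0.882 / 0.002 = 441.0
ln(441.0) = 6.089045
ln(alpha) = ln(4.9) = 1.589235
N_min = 6.089045 / 1.589235 = 3.83


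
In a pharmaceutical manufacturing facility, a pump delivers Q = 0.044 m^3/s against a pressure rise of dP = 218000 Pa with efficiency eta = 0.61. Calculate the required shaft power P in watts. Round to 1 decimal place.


P = Q * dP / eta
P = 0.044 * 218000 / 0.61
P = 9592.0 / 0.61
P = 15724.6 W


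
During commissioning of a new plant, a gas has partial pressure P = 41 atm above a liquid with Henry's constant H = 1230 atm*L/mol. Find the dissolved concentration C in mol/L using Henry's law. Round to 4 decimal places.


C = P / H
C = 41 / 1230
C = 0.0333 mol/L


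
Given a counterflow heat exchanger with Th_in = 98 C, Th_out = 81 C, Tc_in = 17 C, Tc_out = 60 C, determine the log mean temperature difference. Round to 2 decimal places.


dT1 = Th_in - Tc_out = 98 - 60 = 38
dT2 = Th_out - Tc_in = 81 - 17 = 64
LMTD = (dT1 - dT2) / ln(dT1/dT2)
LMTD = (38 - 64) / ln(38/64)
LMTD = 49.88 K


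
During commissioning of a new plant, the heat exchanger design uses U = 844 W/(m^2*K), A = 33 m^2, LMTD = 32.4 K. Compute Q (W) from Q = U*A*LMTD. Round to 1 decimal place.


Q = U * A * LMTD
Q = 844 * 33 * 32.4
Q = 902404.8 W


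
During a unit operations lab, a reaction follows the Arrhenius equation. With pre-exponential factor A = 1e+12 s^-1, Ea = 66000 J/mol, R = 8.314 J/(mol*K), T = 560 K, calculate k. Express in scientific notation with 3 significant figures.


k = A * exp(-Ea/(R*T))
k = 1e+12 * exp(-66000 / (8.314 * 560))
k = 1e+12 * exp(-14.175745)
k = 6.98e+05


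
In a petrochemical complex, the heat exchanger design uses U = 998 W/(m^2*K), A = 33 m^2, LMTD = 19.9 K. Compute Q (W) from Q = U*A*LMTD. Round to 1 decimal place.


Q = U * A * LMTD
Q = 998 * 33 * 19.9
Q = 655386.6 W


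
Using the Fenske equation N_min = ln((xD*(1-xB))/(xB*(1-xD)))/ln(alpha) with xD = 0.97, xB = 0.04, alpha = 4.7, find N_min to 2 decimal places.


N_min = ln((xD*(1-xB))/(xB*(1-xD))) / ln(alpha)
Numerator inside ln: 0.9312 / 0.0012 = 776.0
ln(776.0) = 6.654153
ln(alpha) = ln(4.7) = 1.547563
N_min = 6.654153 / 1.547563 = 4.30


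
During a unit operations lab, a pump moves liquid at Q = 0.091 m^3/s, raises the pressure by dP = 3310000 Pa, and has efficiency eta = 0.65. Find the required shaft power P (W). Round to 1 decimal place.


P = Q * dP / eta
P = 0.091 * 3310000 / 0.65
P = 301210.0 / 0.65
P = 463400.0 W


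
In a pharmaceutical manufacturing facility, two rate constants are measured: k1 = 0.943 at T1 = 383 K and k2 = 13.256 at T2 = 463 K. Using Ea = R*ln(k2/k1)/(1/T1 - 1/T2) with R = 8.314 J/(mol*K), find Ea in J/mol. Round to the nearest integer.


Ea = R * ln(k2/k1) / (1/T1 - 1/T2)
ln(k2/k1) = ln(13.256/0.943) = 2.6431393
1/T1 - 1/T2 = 1/383 - 1/463 = 0.000451138844
Ea = 8.314 * 2.6431393 / 0.000451138844
Ea = 48710 J/mol


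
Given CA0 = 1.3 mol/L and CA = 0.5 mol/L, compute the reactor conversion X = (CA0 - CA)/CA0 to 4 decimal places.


X = (CA0 - CA) / CA0
X = (1.3 - 0.5) / 1.3
X = 0.8 / 1.3
X = 0.6154


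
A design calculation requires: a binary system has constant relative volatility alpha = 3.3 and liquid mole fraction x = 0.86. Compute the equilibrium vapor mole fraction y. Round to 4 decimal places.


y = alpha*x / (1 + (alpha-1)*x)
y = 3.3*0.86 / (1 + (3.3-1)*0.86)
y = 2.838 / (1 + 1.978)
y = 2.838 / 2.978
y = 0.9530


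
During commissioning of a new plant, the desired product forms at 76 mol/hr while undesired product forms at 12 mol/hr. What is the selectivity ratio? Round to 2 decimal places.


S = desired product rate / undesired product rate
S = 76 / 12
S = 6.33


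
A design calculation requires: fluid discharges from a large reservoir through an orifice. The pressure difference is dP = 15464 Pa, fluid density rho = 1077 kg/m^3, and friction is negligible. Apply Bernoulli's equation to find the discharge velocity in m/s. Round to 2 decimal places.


v = sqrt(2*dP/rho)
v = sqrt(2*15464/1077)
v = sqrt(28.716806)
v = 5.36 m/s


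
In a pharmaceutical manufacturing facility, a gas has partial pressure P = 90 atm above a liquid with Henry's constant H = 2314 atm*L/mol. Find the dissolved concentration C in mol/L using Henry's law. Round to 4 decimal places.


C = P / H
C = 90 / 2314
C = 0.0389 mol/L


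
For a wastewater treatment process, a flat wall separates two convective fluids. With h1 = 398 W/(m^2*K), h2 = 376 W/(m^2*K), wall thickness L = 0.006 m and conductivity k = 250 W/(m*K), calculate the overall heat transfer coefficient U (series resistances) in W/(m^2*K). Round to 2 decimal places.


1/U = 1/h1 + L/k + 1/h2
1/U = 1/398 + 0.006/250 + 1/376
1/U = 0.0025125628 + 2.4e-05 + 0.0026595745
1/U = 0.0051961373
U = 192.45 W/(m^2*K)


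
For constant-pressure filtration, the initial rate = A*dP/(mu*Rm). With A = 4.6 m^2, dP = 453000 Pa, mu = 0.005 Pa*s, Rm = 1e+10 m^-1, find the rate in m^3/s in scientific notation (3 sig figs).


rate = A * dP / (mu * Rm)
rate = 4.6 * 453000 / (0.005 * 1e+10)
rate = 2083800.0 / 5.000e+07
rate = 4.17e-02 m^3/s


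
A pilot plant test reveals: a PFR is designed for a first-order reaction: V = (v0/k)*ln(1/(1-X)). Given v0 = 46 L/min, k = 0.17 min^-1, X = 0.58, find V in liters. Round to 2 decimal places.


V = (v0/k) * ln(1/(1-X))
V = (46/0.17) * ln(1/(1-0.58))
V = 270.588235 * ln(2.380952)
V = 270.588235 * 0.8675
V = 234.74 L


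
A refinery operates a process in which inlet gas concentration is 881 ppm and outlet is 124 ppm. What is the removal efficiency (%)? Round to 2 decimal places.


Efficiency = (G_in - G_out) / G_in * 100%
Efficiency = (881 - 124) / 881 * 100
Efficiency = 757 / 881 * 100
Efficiency = 85.93%


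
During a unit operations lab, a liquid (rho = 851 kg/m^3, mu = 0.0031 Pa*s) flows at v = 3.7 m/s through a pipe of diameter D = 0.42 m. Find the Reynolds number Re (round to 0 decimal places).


Re = rho * v * D / mu
Re = 851 * 3.7 * 0.42 / 0.0031
Re = 1322.454 / 0.0031
Re = 426598


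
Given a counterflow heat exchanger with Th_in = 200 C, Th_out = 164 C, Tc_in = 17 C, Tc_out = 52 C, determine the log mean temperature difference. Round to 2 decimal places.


dT1 = Th_in - Tc_out = 200 - 52 = 148
dT2 = Th_out - Tc_in = 164 - 17 = 147
LMTD = (dT1 - dT2) / ln(dT1/dT2)
LMTD = (148 - 147) / ln(148/147)
LMTD = 147.50 K


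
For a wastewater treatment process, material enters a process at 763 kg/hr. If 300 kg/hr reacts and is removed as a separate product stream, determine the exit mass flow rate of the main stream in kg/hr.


Steady-state mass balance on the main outlet: F_out = F_in - F_removed
F_out = 763 - 300
F_out = 463 kg/hr


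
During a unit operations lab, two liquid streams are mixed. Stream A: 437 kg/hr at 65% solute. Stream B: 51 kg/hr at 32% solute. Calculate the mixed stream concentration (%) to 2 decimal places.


Mass balance on solute: F1*x1 + F2*x2 = F3*x3
F3 = F1 + F2 = 437 + 51 = 488 kg/hr
x3 = (F1*x1 + F2*x2)/F3
x3 = (437*0.65 + 51*0.32) / 488
x3 = 61.55%


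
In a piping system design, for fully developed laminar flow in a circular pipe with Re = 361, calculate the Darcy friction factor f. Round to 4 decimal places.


f = 64 / Re
f = 64 / 361
f = 0.1773


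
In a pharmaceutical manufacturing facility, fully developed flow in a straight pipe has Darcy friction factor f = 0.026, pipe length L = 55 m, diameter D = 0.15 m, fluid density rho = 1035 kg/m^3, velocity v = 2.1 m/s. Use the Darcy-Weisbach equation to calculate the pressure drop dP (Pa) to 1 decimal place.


dP = f * (L/D) * (rho*v^2/2)
dP = 0.026 * (55/0.15) * (1035*2.1^2/2)
L/D = 366.66666667
rho*v^2/2 = 1035*4.41/2 = 2282.175
dP = 0.026 * 366.66666667 * 2282.175
dP = 21756.7 Pa


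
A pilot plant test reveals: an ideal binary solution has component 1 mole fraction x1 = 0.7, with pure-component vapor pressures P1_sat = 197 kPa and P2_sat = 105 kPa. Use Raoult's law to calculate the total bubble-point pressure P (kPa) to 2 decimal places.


P = x1*P1_sat + x2*P2_sat
x2 = 1 - x1 = 1 - 0.7 = 0.3
P = 0.7*197 + 0.3*105
P = 137.9 + 31.5
P = 169.40 kPa


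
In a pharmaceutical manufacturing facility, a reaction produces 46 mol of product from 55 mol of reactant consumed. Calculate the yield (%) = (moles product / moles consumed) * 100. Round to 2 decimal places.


Yield = (moles product / moles consumed) * 100%
Yield = (46 / 55) * 100
Yield = 0.8364 * 100
Yield = 83.64%


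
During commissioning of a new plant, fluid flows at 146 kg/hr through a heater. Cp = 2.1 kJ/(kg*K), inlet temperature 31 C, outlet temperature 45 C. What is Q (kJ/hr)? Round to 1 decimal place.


Q = m_dot * Cp * (T2 - T1)
Q = 146 * 2.1 * (45 - 31)
Q = 146 * 2.1 * 14
Q = 4292.4 kJ/hr


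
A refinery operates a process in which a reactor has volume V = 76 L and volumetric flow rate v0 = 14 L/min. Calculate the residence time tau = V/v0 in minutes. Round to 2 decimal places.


tau = V / v0
tau = 76 / 14
tau = 5.43 min


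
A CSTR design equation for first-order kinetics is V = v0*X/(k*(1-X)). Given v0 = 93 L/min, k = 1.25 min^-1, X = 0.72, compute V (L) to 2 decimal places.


V = v0 * X / (k * (1 - X))
V = 93 * 0.72 / (1.25 * (1 - 0.72))
V = 66.96 / (1.25 * 0.28)
V = 66.96 / 0.35
V = 191.31 L


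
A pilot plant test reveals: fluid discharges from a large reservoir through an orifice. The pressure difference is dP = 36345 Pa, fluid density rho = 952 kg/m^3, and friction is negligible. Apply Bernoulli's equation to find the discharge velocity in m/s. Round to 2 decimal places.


v = sqrt(2*dP/rho)
v = sqrt(2*36345/952)
v = sqrt(76.355042)
v = 8.74 m/s


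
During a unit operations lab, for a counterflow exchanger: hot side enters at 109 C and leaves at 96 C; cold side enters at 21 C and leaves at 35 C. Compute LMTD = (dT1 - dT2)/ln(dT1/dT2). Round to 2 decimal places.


dT1 = Th_in - Tc_out = 109 - 35 = 74
dT2 = Th_out - Tc_in = 96 - 21 = 75
LMTD = (dT1 - dT2) / ln(dT1/dT2)
LMTD = (74 - 75) / ln(74/75)
LMTD = 74.50 K


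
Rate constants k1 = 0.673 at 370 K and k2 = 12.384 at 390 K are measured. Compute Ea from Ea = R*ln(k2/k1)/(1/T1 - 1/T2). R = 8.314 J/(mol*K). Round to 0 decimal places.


Ea = R * ln(k2/k1) / (1/T1 - 1/T2)
ln(k2/k1) = ln(12.384/0.673) = 2.9124153
1/T1 - 1/T2 = 1/370 - 1/390 = 0.000138600139
Ea = 8.314 * 2.9124153 / 0.000138600139
Ea = 174703 J/mol


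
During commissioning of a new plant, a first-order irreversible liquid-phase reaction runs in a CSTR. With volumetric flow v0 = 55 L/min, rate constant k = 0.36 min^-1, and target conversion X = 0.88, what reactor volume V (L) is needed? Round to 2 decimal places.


V = v0 * X / (k * (1 - X))
V = 55 * 0.88 / (0.36 * (1 - 0.88))
V = 48.4 / (0.36 * 0.12)
V = 48.4 / 0.0432
V = 1120.37 L


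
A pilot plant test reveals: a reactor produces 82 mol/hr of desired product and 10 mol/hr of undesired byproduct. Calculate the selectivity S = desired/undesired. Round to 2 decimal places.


S = desired product rate / undesired product rate
S = 82 / 10
S = 8.20


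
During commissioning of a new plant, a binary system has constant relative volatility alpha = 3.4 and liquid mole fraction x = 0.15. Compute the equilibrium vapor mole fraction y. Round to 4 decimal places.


y = alpha*x / (1 + (alpha-1)*x)
y = 3.4*0.15 / (1 + (3.4-1)*0.15)
y = 0.51 / (1 + 0.36)
y = 0.51 / 1.36
y = 0.3750


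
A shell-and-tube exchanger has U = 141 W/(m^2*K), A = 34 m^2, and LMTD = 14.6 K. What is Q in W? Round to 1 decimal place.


Q = U * A * LMTD
Q = 141 * 34 * 14.6
Q = 69992.4 W


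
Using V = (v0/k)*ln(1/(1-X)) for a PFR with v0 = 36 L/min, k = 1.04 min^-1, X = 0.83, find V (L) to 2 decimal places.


V = (v0/k) * ln(1/(1-X))
V = (36/1.04) * ln(1/(1-0.83))
V = 34.615385 * ln(5.882353)
V = 34.615385 * 1.771957
V = 61.34 L


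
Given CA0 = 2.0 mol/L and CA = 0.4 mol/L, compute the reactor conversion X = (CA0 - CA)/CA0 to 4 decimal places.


X = (CA0 - CA) / CA0
X = (2.0 - 0.4) / 2.0
X = 1.6 / 2.0
X = 0.8000


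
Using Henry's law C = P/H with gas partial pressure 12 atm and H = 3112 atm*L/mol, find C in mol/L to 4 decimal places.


C = P / H
C = 12 / 3112
C = 0.0039 mol/L


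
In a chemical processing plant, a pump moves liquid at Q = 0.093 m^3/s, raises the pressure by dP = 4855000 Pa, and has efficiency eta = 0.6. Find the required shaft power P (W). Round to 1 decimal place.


P = Q * dP / eta
P = 0.093 * 4855000 / 0.6
P = 451515.0 / 0.6
P = 752525.0 W


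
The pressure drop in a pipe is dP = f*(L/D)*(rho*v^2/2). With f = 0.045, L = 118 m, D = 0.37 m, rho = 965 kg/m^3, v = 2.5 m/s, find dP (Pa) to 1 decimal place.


dP = f * (L/D) * (rho*v^2/2)
dP = 0.045 * (118/0.37) * (965*2.5^2/2)
L/D = 318.91891892
rho*v^2/2 = 965*6.25/2 = 3015.625
dP = 0.045 * 318.91891892 * 3015.625
dP = 43278.3 Pa


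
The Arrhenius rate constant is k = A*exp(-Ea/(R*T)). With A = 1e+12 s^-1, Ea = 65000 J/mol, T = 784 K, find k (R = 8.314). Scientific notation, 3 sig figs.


k = A * exp(-Ea/(R*T))
k = 1e+12 * exp(-65000 / (8.314 * 784))
k = 1e+12 * exp(-9.972115)
k = 4.67e+07


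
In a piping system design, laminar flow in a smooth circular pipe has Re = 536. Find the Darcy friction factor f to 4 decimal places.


f = 64 / Re
f = 64 / 536
f = 0.1194


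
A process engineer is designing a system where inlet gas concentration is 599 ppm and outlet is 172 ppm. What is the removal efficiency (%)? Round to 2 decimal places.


Efficiency = (G_in - G_out) / G_in * 100%
Efficiency = (599 - 172) / 599 * 100
Efficiency = 427 / 599 * 100
Efficiency = 71.29%


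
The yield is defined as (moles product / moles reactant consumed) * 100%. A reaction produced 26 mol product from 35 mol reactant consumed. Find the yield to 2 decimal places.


Yield = (moles product / moles consumed) * 100%
Yield = (26 / 35) * 100
Yield = 0.7429 * 100
Yield = 74.29%


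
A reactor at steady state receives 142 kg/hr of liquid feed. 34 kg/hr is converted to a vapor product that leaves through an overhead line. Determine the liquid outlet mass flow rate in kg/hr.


Steady-state mass balance on the main outlet: F_out = F_in - F_removed
F_out = 142 - 34
F_out = 108 kg/hr


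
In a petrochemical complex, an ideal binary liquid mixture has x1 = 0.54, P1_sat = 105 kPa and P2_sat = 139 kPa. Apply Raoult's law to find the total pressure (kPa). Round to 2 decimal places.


P = x1*P1_sat + x2*P2_sat
x2 = 1 - x1 = 1 - 0.54 = 0.46
P = 0.54*105 + 0.46*139
P = 56.7 + 63.94
P = 120.64 kPa


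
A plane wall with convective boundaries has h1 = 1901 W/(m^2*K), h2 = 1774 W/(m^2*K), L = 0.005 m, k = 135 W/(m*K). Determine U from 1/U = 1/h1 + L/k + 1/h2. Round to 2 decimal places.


1/U = 1/h1 + L/k + 1/h2
1/U = 1/1901 + 0.005/135 + 1/1774
1/U = 0.0005260389 + 3.7037e-05 + 0.0005636979
1/U = 0.0011267738
U = 887.49 W/(m^2*K)


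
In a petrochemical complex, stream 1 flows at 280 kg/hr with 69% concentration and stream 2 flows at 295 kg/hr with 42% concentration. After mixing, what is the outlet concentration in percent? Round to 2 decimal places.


Mass balance on solute: F1*x1 + F2*x2 = F3*x3
F3 = F1 + F2 = 280 + 295 = 575 kg/hr
x3 = (F1*x1 + F2*x2)/F3
x3 = (280*0.69 + 295*0.42) / 575
x3 = 55.15%


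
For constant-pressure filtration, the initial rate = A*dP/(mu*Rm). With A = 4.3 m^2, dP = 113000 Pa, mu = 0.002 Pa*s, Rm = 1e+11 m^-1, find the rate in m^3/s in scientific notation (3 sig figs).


rate = A * dP / (mu * Rm)
rate = 4.3 * 113000 / (0.002 * 1e+11)
rate = 485900.0 / 2.000e+08
rate = 2.43e-03 m^3/s


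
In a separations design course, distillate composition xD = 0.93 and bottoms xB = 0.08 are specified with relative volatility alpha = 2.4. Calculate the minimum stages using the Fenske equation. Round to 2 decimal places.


N_min = ln((xD*(1-xB))/(xB*(1-xD))) / ln(alpha)
Numerator inside ln: 0.8556 / 0.0056 = 152.785714
ln(152.785714) = 5.029036
ln(alpha) = ln(2.4) = 0.875469
N_min = 5.029036 / 0.875469 = 5.74


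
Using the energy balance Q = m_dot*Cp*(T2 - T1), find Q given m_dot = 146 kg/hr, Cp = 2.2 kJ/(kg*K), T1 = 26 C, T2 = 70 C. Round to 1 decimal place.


Q = m_dot * Cp * (T2 - T1)
Q = 146 * 2.2 * (70 - 26)
Q = 146 * 2.2 * 44
Q = 14132.8 kJ/hr


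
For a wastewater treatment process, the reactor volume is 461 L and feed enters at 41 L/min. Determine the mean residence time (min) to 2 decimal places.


tau = V / v0
tau = 461 / 41
tau = 11.24 min


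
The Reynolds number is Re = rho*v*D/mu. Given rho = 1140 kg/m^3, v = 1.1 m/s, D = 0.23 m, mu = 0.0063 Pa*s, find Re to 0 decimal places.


Re = rho * v * D / mu
Re = 1140 * 1.1 * 0.23 / 0.0063
Re = 288.42 / 0.0063
Re = 45781


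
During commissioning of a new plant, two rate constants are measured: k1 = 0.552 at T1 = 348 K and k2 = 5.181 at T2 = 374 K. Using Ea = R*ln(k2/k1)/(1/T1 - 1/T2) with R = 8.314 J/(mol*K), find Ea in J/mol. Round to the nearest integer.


Ea = R * ln(k2/k1) / (1/T1 - 1/T2)
ln(k2/k1) = ln(5.181/0.552) = 2.2392053
1/T1 - 1/T2 = 1/348 - 1/374 = 0.000199766427
Ea = 8.314 * 2.2392053 / 0.000199766427
Ea = 93193 J/mol


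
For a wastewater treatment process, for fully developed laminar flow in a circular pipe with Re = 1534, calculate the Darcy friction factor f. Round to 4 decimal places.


f = 64 / Re
f = 64 / 1534
f = 0.0417


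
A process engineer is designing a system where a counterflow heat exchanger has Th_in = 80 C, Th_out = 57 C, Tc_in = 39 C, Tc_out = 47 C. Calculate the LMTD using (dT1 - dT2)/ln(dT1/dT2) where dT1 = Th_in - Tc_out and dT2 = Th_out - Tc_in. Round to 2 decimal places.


dT1 = Th_in - Tc_out = 80 - 47 = 33
dT2 = Th_out - Tc_in = 57 - 39 = 18
LMTD = (dT1 - dT2) / ln(dT1/dT2)
LMTD = (33 - 18) / ln(33/18)
LMTD = 24.75 K


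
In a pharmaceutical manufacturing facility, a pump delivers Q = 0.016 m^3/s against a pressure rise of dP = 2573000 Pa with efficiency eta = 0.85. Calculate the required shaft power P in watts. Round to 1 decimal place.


P = Q * dP / eta
P = 0.016 * 2573000 / 0.85
P = 41168.0 / 0.85
P = 48432.9 W


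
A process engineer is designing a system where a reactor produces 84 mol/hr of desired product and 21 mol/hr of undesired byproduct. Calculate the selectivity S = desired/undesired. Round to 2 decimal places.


S = desired product rate / undesired product rate
S = 84 / 21
S = 4.00


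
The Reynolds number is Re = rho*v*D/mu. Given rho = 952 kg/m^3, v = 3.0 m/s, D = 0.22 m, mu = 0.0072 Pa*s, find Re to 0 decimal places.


Re = rho * v * D / mu
Re = 952 * 3.0 * 0.22 / 0.0072
Re = 628.32 / 0.0072
Re = 87267


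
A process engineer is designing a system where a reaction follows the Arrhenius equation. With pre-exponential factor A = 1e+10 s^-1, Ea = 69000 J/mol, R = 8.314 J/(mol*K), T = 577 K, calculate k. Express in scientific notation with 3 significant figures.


k = A * exp(-Ea/(R*T))
k = 1e+10 * exp(-69000 / (8.314 * 577))
k = 1e+10 * exp(-14.383456)
k = 5.67e+03


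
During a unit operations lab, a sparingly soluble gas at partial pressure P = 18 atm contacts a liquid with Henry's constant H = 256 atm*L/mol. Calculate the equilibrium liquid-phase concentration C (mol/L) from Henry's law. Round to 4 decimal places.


C = P / H
C = 18 / 256
C = 0.0703 mol/L


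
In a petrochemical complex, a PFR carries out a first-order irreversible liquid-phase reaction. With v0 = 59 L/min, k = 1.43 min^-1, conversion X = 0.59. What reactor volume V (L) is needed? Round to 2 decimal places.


V = (v0/k) * ln(1/(1-X))
V = (59/1.43) * ln(1/(1-0.59))
V = 41.258741 * ln(2.439024)
V = 41.258741 * 0.891598
V = 36.79 L


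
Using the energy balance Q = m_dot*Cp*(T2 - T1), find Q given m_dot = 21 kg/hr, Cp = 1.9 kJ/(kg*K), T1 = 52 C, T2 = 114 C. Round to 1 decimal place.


Q = m_dot * Cp * (T2 - T1)
Q = 21 * 1.9 * (114 - 52)
Q = 21 * 1.9 * 62
Q = 2473.8 kJ/hr


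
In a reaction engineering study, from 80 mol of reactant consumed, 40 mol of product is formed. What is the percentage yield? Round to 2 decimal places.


Yield = (moles product / moles consumed) * 100%
Yield = (40 / 80) * 100
Yield = 0.5 * 100
Yield = 50.00%


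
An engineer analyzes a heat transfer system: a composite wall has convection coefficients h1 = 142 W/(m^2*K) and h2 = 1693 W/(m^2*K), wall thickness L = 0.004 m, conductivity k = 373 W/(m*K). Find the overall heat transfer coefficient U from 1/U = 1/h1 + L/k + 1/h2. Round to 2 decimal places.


1/U = 1/h1 + L/k + 1/h2
1/U = 1/142 + 0.004/373 + 1/1693
1/U = 0.0070422535 + 1.07239e-05 + 0.0005906675
1/U = 0.0076436449
U = 130.83 W/(m^2*K)


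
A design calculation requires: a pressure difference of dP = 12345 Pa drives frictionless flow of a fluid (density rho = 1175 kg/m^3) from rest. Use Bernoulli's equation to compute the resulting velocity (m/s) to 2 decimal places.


v = sqrt(2*dP/rho)
v = sqrt(2*12345/1175)
v = sqrt(21.012766)
v = 4.58 m/s


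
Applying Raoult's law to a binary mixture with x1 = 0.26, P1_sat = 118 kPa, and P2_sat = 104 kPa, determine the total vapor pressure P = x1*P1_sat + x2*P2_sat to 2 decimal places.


P = x1*P1_sat + x2*P2_sat
x2 = 1 - x1 = 1 - 0.26 = 0.74
P = 0.26*118 + 0.74*104
P = 30.68 + 76.96
P = 107.64 kPa


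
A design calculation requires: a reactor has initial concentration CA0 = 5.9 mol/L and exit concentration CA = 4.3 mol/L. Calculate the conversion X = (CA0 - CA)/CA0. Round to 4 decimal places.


X = (CA0 - CA) / CA0
X = (5.9 - 4.3) / 5.9
X = 1.6 / 5.9
X = 0.2712


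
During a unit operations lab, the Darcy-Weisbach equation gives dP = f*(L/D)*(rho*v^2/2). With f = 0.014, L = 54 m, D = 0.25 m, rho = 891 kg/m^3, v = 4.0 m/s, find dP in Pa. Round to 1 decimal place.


dP = f * (L/D) * (rho*v^2/2)
dP = 0.014 * (54/0.25) * (891*4.0^2/2)
L/D = 216.0
rho*v^2/2 = 891*16.0/2 = 7128.0
dP = 0.014 * 216.0 * 7128.0
dP = 21555.1 Pa


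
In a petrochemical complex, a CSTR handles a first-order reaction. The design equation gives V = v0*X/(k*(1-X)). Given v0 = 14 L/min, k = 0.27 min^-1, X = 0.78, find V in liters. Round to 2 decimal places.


V = v0 * X / (k * (1 - X))
V = 14 * 0.78 / (0.27 * (1 - 0.78))
V = 10.92 / (0.27 * 0.22)
V = 10.92 / 0.0594
V = 183.84 L


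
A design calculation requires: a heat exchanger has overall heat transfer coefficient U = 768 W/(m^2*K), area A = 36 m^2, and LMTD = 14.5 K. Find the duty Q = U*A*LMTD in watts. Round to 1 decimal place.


Q = U * A * LMTD
Q = 768 * 36 * 14.5
Q = 400896.0 W


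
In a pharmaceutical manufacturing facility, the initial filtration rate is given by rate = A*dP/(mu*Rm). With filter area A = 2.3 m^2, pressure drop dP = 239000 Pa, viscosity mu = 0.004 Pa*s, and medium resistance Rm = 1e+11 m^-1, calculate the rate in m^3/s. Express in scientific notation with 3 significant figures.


rate = A * dP / (mu * Rm)
rate = 2.3 * 239000 / (0.004 * 1e+11)
rate = 549700.0 / 4.000e+08
rate = 1.37e-03 m^3/s


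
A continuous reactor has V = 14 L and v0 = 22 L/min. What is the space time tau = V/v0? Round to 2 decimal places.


tau = V / v0
tau = 14 / 22
tau = 0.64 min


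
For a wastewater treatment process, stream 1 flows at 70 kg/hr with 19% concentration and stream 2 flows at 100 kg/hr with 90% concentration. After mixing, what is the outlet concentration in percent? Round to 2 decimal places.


Mass balance on solute: F1*x1 + F2*x2 = F3*x3
F3 = F1 + F2 = 70 + 100 = 170 kg/hr
x3 = (F1*x1 + F2*x2)/F3
x3 = (70*0.19 + 100*0.9) / 170
x3 = 60.76%


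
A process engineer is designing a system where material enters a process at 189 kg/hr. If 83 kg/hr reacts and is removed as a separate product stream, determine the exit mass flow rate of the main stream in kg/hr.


Steady-state mass balance on the main outlet: F_out = F_in - F_removed
F_out = 189 - 83
F_out = 106 kg/hr


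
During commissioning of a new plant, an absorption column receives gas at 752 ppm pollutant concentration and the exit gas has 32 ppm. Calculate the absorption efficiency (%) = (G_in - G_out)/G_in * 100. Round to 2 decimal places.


Efficiency = (G_in - G_out) / G_in * 100%
Efficiency = (752 - 32) / 752 * 100
Efficiency = 720 / 752 * 100
Efficiency = 95.74%


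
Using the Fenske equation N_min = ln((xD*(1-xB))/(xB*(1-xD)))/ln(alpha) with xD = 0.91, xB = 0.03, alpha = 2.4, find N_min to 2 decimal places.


N_min = ln((xD*(1-xB))/(xB*(1-xD))) / ln(alpha)
Numerator inside ln: 0.8827 / 0.0027 = 326.925926
ln(326.925926) = 5.789734
ln(alpha) = ln(2.4) = 0.875469
N_min = 5.789734 / 0.875469 = 6.61


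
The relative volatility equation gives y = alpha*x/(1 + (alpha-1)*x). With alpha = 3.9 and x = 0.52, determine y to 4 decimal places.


y = alpha*x / (1 + (alpha-1)*x)
y = 3.9*0.52 / (1 + (3.9-1)*0.52)
y = 2.028 / (1 + 1.508)
y = 2.028 / 2.508
y = 0.8086


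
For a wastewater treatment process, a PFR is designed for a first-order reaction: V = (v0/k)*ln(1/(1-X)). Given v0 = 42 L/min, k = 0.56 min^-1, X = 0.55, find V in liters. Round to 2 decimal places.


V = (v0/k) * ln(1/(1-X))
V = (42/0.56) * ln(1/(1-0.55))
V = 75.0 * ln(2.222222)
V = 75.0 * 0.798508
V = 59.89 L


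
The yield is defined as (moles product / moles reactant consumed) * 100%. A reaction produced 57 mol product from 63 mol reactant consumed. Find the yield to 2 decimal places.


Yield = (moles product / moles consumed) * 100%
Yield = (57 / 63) * 100
Yield = 0.9048 * 100
Yield = 90.48%


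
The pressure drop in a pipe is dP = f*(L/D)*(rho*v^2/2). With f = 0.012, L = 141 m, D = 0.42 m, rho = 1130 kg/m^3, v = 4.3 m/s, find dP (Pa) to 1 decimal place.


dP = f * (L/D) * (rho*v^2/2)
dP = 0.012 * (141/0.42) * (1130*4.3^2/2)
L/D = 335.71428571
rho*v^2/2 = 1130*18.49/2 = 10446.85
dP = 0.012 * 335.71428571 * 10446.85
dP = 42085.9 Pa


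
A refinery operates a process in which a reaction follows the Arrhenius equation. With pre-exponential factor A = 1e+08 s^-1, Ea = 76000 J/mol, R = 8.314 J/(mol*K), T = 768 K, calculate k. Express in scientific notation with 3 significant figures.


k = A * exp(-Ea/(R*T))
k = 1e+08 * exp(-76000 / (8.314 * 768))
k = 1e+08 * exp(-11.902614)
k = 6.77e+02


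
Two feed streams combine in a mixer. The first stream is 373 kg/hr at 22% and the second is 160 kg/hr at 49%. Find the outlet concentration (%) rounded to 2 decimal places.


Mass balance on solute: F1*x1 + F2*x2 = F3*x3
F3 = F1 + F2 = 373 + 160 = 533 kg/hr
x3 = (F1*x1 + F2*x2)/F3
x3 = (373*0.22 + 160*0.49) / 533
x3 = 30.11%


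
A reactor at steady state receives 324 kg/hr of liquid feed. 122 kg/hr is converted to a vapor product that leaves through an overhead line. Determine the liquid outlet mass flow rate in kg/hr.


Steady-state mass balance on the main outlet: F_out = F_in - F_removed
F_out = 324 - 122
F_out = 202 kg/hr


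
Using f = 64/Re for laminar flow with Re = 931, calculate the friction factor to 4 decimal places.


f = 64 / Re
f = 64 / 931
f = 0.0687


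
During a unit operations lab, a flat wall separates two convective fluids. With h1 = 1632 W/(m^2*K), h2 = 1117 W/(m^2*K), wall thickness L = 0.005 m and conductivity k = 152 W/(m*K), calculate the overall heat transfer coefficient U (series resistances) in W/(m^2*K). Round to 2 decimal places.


1/U = 1/h1 + L/k + 1/h2
1/U = 1/1632 + 0.005/152 + 1/1117
1/U = 0.0006127451 + 3.28947e-05 + 0.0008952551
1/U = 0.0015408949
U = 648.97 W/(m^2*K)


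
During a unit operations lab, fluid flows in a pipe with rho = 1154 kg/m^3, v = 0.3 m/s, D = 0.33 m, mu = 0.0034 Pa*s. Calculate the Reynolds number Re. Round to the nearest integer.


Re = rho * v * D / mu
Re = 1154 * 0.3 * 0.33 / 0.0034
Re = 114.246 / 0.0034
Re = 33602


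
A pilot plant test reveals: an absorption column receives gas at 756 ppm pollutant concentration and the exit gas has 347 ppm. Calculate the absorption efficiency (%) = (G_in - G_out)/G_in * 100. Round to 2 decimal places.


Efficiency = (G_in - G_out) / G_in * 100%
Efficiency = (756 - 347) / 756 * 100
Efficiency = 409 / 756 * 100
Efficiency = 54.10%


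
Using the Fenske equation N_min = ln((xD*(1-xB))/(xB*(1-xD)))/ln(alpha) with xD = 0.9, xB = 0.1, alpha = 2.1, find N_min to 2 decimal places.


N_min = ln((xD*(1-xB))/(xB*(1-xD))) / ln(alpha)
Numerator inside ln: 0.81 / 0.01 = 81.0
ln(81.0) = 4.394449
ln(alpha) = ln(2.1) = 0.741937
N_min = 4.394449 / 0.741937 = 5.92


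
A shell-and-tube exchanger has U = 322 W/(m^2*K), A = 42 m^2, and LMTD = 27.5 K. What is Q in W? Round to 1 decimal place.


Q = U * A * LMTD
Q = 322 * 42 * 27.5
Q = 371910.0 W


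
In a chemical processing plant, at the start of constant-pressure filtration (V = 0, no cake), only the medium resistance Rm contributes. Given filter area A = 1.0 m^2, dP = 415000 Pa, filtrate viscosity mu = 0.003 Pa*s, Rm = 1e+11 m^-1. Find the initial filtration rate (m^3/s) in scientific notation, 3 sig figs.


rate = A * dP / (mu * Rm)
rate = 1.0 * 415000 / (0.003 * 1e+11)
rate = 415000.0 / 3.000e+08
rate = 1.38e-03 m^3/s


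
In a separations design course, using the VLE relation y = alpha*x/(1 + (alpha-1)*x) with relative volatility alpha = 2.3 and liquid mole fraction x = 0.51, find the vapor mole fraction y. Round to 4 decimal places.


y = alpha*x / (1 + (alpha-1)*x)
y = 2.3*0.51 / (1 + (2.3-1)*0.51)
y = 1.173 / (1 + 0.663)
y = 1.173 / 1.663
y = 0.7054


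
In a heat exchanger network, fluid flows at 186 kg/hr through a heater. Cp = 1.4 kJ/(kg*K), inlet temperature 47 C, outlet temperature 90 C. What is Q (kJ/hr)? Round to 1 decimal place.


Q = m_dot * Cp * (T2 - T1)
Q = 186 * 1.4 * (90 - 47)
Q = 186 * 1.4 * 43
Q = 11197.2 kJ/hr


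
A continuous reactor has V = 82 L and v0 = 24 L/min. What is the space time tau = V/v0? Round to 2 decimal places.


tau = V / v0
tau = 82 / 24
tau = 3.42 min


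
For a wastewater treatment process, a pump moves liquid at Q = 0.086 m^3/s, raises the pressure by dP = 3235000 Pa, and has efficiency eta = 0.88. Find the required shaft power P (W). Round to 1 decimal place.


P = Q * dP / eta
P = 0.086 * 3235000 / 0.88
P = 278210.0 / 0.88
P = 316147.7 W


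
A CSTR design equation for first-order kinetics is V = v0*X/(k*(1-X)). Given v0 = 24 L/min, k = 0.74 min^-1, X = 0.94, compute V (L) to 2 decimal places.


V = v0 * X / (k * (1 - X))
V = 24 * 0.94 / (0.74 * (1 - 0.94))
V = 22.56 / (0.74 * 0.06)
V = 22.56 / 0.0444
V = 508.11 L


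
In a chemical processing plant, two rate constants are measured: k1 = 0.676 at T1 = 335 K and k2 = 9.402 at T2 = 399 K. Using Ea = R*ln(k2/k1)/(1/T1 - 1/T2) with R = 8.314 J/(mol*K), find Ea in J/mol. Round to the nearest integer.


Ea = R * ln(k2/k1) / (1/T1 - 1/T2)
ln(k2/k1) = ln(9.402/0.676) = 2.6324846
1/T1 - 1/T2 = 1/335 - 1/399 = 0.000478808963
Ea = 8.314 * 2.6324846 / 0.000478808963
Ea = 45710 J/mol


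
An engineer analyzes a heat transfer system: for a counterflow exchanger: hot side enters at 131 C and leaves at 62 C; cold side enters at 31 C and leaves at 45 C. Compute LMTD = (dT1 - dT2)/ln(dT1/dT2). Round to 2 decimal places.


dT1 = Th_in - Tc_out = 131 - 45 = 86
dT2 = Th_out - Tc_in = 62 - 31 = 31
LMTD = (dT1 - dT2) / ln(dT1/dT2)
LMTD = (86 - 31) / ln(86/31)
LMTD = 53.90 K


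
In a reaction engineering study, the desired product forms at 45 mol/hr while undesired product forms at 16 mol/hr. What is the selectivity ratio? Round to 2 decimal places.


S = desired product rate / undesired product rate
S = 45 / 16
S = 2.81


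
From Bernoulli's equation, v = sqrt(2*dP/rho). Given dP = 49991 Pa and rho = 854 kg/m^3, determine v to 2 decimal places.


v = sqrt(2*dP/rho)
v = sqrt(2*49991/854)
v = sqrt(117.074941)
v = 10.82 m/s


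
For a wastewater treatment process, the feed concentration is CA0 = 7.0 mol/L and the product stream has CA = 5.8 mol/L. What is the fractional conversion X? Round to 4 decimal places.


X = (CA0 - CA) / CA0
X = (7.0 - 5.8) / 7.0
X = 1.2 / 7.0
X = 0.1714


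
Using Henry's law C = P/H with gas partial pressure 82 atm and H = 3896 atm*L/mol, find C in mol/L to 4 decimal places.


C = P / H
C = 82 / 3896
C = 0.0210 mol/L


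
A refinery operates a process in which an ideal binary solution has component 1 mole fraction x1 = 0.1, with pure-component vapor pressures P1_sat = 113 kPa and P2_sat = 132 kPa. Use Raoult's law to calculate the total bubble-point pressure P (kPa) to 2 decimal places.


P = x1*P1_sat + x2*P2_sat
x2 = 1 - x1 = 1 - 0.1 = 0.9
P = 0.1*113 + 0.9*132
P = 11.3 + 118.8
P = 130.10 kPa


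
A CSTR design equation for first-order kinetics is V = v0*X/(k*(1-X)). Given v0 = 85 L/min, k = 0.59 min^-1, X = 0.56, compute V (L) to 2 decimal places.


V = v0 * X / (k * (1 - X))
V = 85 * 0.56 / (0.59 * (1 - 0.56))
V = 47.6 / (0.59 * 0.44)
V = 47.6 / 0.2596
V = 183.36 L


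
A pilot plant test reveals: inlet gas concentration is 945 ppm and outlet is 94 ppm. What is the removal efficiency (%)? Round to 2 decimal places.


Efficiency = (G_in - G_out) / G_in * 100%
Efficiency = (945 - 94) / 945 * 100
Efficiency = 851 / 945 * 100
Efficiency = 90.05%
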